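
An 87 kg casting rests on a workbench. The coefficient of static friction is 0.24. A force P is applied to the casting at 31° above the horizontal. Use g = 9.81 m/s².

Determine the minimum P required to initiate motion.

N = m g − P sin α (the pull lifts the casting).
At impending slip, P cos α = μ_s N = μ_s (m g − P sin α).
Solving: P (cos α + μ_s sin α) = μ_s m g → P = 0.24×853/(cos 31° + 0.24 sin 31°) = 205/0.9808 = 209 N.

P ≈ 209 N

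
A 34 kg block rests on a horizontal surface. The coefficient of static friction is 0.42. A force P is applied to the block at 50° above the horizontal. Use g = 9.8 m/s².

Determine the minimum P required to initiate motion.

N = m g − P sin α (the pull lifts the block).
At impending slip, P cos α = μ_s N = μ_s (m g − P sin α).
Solving: P (cos α + μ_s sin α) = μ_s m g → P = 0.42×333/(cos 50° + 0.42 sin 50°) = 140/0.9645 = 145 N.

P ≈ 145 N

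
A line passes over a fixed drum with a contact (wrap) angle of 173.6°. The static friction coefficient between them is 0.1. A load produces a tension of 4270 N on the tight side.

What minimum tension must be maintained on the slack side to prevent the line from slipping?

Capstan equation at impending slip: T_tight/T_slack = e^{μβ}.
β = 173.6° = 3.03 rad; e^{μβ} = e^{0.1×3.03} = 1.354.
T_slack = T_tight / e^{μβ} = 4270 / 1.354 = 3150 N.

T_min ≈ 3150 N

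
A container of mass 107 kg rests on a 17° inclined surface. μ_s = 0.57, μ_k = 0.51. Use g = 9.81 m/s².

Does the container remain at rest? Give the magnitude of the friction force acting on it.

f ≈ 307 N

N = m g cos θ = 1000 N.
Down-slope weight component: m g sin θ = 307 N.
μ_s N = 572 N.
307 ≤ 572 N, so it stays put; friction = 307 N.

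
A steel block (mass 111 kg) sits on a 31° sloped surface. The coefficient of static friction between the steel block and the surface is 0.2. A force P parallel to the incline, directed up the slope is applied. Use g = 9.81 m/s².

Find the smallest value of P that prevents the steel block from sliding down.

The steel block tends to slide down (tan θ > μ_s), so at the point of impending slip friction acts up-slope at its limit: f = μ_s N.
P is parallel to the surface, so N = m g cos θ = 933 N.
Along the incline: P + μ_s N = m g sin θ, so P = 561 − 0.2×933 = 374 N.

P_min ≈ 374 N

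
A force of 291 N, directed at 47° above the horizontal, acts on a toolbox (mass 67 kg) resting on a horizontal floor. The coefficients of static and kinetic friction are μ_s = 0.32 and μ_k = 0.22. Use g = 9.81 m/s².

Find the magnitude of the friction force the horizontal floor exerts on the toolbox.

Vertical equilibrium gives N = m g − P sin α = 444.4 N.
The horizontal driving force is P cos α = 198.5 N, so equilibrium needs friction f = 198.5 N.
μ_s N = 0.32 × 444.4 = 142.2 N.
198.5 > 142.2 N → the toolbox slides; f = μ_k N = 0.22×444.4 = 97.8 N.

f ≈ 97.8 N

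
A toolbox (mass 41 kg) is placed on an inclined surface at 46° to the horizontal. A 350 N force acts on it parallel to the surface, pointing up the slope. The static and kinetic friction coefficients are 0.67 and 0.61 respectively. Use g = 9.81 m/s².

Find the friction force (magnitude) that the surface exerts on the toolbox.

The normal reaction is N = m g cos θ = 279.4 N.
For equilibrium along the incline the friction force must supply f = m g sin θ − P = 289.3 − 350 = -60.67 N (positive meaning up-slope).
The static-friction ceiling is μ_s N = 0.67 × 279.4 = 187.2 N.
Since |-60.67| ≤ 187.2 N, no slip — friction simply equals what equilibrium demands.

f ≈ 60.7 N (down the incline)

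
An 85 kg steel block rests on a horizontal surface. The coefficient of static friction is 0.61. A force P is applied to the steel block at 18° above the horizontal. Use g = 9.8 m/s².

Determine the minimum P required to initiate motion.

N = m g − P sin α (the pull lifts the steel block).
At impending slip, P cos α = μ_s N = μ_s (m g − P sin α).
Solving: P (cos α + μ_s sin α) = μ_s m g → P = 0.61×833/(cos 18° + 0.61 sin 18°) = 508/1.14 = 446 N.

P ≈ 446 N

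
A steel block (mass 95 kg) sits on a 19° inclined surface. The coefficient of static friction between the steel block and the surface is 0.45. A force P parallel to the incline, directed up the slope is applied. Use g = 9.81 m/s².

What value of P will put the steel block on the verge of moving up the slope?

At impending motion up the slope, friction acts down-slope at its limit: f = μ_s N.
P is parallel to the surface, so N = m g cos θ = 881 N.
Along the incline: P = m g sin θ + μ_s N = 303 + 0.45×881 = 700 N.

P ≈ 700 N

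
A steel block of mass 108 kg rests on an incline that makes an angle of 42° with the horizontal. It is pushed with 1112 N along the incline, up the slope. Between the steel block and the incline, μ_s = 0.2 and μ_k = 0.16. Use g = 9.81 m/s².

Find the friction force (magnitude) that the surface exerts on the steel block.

f ≈ 126 N (down the incline)

The normal reaction is N = m g cos θ = 787.3 N.
Parallel to the incline, ΣF = 0 gives f = m g sin θ − P = 708.9 − 1112 = -403.1 N (up-slope positive).
The static-friction ceiling is μ_s N = 0.2 × 787.3 = 157.5 N.
Since |-403.1| > 157.5 N, static friction cannot hold it; the steel block slides up the incline and kinetic friction applies: f = μ_k N = 0.16 × 787.3 = 126 N.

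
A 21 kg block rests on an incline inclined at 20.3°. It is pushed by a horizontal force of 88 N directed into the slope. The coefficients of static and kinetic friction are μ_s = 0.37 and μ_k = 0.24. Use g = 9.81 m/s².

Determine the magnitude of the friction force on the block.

The horizontal push has a component P sin θ into the surface, so N = m g cos θ + P sin θ = 193.2 + 30.53 = 223.7 N.
Parallel to the incline: P cos θ − m g sin θ = 82.53 − 71.47 = 11.06 N; the friction needed to balance this is 11.06 N acting down the slope.
Maximum static friction: μ_s N = 0.37 × 223.7 = 82.79 N.
Since 11.06 N is within the 82.79 N limit, the block stays put and friction is exactly 11.1 N.

f ≈ 11.1 N (down the incline)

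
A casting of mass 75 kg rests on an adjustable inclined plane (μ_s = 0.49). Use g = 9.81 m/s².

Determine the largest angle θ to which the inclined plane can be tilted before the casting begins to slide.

At the slip threshold, m g sin θ = μ_s · m g cos θ, so tan θ = μ_s.
θ_max = arctan(0.49) = 26.1°.

θ_max ≈ 26.1°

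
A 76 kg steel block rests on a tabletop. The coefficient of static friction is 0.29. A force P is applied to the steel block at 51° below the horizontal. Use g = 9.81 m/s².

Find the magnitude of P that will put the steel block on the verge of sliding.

N = m g + P sin α (the push presses the steel block into the tabletop).
At impending slip, P cos α = μ_s N = μ_s (m g + P sin α).
Solving: P (cos α − μ_s sin α) = μ_s m g → P = 0.29×746/(cos 51° − 0.29 sin 51°) = 216/0.4039 = 535 N.

P ≈ 535 N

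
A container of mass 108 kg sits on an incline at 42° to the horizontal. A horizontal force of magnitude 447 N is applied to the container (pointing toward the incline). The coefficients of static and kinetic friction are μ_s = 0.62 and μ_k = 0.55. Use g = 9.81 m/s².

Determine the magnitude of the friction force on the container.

The horizontal push has a component P sin θ into the surface, so N = m g cos θ + P sin θ = 787.3 + 299.1 = 1086 N.
Along the incline, the net driving force (taking up-slope positive) is P cos θ − m g sin θ = 332.2 − 708.9 = -376.7 N, so equilibrium requires friction f = 376.7 N (up-slope).
Maximum static friction: μ_s N = 0.62 × 1086 = 673.6 N.
Since 376.7 N is within the 673.6 N limit, the container stays put and friction is exactly 377 N.

f ≈ 377 N (up the incline)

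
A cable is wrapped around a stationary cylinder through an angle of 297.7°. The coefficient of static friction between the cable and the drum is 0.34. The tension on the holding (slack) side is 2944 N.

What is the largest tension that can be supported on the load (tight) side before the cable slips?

T_max ≈ 17200 N

At impending slip the capstan equation gives T₂/T₁ = e^{μβ} with β in radians.
β = 297.7° × π/180 = 5.196 rad.
e^{μβ} = e^{0.34×5.196} = 5.851.
T₂ = T₁ · e^{μβ} = 2944 × 5.851 = 17200 N.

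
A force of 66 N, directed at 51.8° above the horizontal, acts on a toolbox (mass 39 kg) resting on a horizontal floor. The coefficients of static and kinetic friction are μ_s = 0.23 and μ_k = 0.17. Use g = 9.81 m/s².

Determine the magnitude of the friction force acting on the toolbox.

f ≈ 40.8 N

N = m g − P sin α = 382.6 − 66×sin 51.8° = 330.7 N.
For equilibrium, f = P cos α = 66×cos 51.8° = 40.81 N.
μ_s N = 0.23 × 330.7 = 76.07 N.
40.81 ≤ 76.07 N → static; friction equals the required 40.8 N.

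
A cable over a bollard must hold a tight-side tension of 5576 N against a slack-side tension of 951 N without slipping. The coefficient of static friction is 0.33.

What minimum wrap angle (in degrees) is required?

β_min ≈ 307°

T₂/T₁ = e^{μβ} → β = ln(T₂/T₁)/μ.
β = ln(5576/951)/0.33 = 1.769/0.33 = 5.36 rad.
In degrees: β = 5.36 × 180/π = 307°.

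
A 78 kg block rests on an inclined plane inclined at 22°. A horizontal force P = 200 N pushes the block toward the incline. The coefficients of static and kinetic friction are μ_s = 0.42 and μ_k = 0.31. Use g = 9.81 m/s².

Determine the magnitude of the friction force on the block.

The horizontal push has a component P sin θ into the surface, so N = m g cos θ + P sin θ = 709.5 + 74.92 = 784.4 N.
Along the incline, the net driving force (taking up-slope positive) is P cos θ − m g sin θ = 185.4 − 286.6 = -101.2 N, so equilibrium requires friction f = 101.2 N (up-slope).
The limit of static friction is μ_s N = 329.4 N.
|f_req| = 101.2 ≤ 329.4 N → the block is in equilibrium; friction equals the required value.

f ≈ 101 N (up the incline)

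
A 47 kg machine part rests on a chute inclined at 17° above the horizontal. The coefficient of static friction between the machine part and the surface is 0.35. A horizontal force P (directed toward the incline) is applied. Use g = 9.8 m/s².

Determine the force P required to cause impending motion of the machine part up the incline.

At impending motion up the slope, friction acts down-slope at its limit: f = μ_s N.
Perpendicular to the incline: N = m g cos θ + P sin θ.
Along the incline: P cos θ = m g sin θ + μ_s N = m g sin θ + μ_s (m g cos θ + P sin θ).
Solving, P (cos θ − μ_s sin θ) = m g (sin θ + μ_s cos θ), so P = 47×9.8×(sin 17° + 0.35 cos 17°)/(cos 17° − 0.35 sin 17°) = 461×0.6271/0.854 = 338 N.

P ≈ 338 N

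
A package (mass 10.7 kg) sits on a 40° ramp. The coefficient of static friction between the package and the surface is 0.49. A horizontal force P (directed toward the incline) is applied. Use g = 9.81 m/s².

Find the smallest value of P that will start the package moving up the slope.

P ≈ 237 N

At impending motion up the slope, friction acts down-slope at its limit: f = μ_s N.
Perpendicular to the incline: N = m g cos θ + P sin θ.
Along the incline: P cos θ = m g sin θ + μ_s N = m g sin θ + μ_s (m g cos θ + P sin θ).
Solving, P (cos θ − μ_s sin θ) = m g (sin θ + μ_s cos θ), so P = 10.7×9.81×(sin 40° + 0.49 cos 40°)/(cos 40° − 0.49 sin 40°) = 105×1.018/0.4511 = 237 N.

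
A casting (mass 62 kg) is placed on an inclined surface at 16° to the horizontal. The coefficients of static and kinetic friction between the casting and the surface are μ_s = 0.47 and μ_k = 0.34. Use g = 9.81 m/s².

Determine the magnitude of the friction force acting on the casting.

The normal reaction is N = m g cos θ = 584.7 N.
For equilibrium along the incline, friction must balance the weight component: f = m g sin θ = 167.6 N up the slope.
The static-friction ceiling is μ_s N = 0.47 × 584.7 = 274.8 N.
Since |167.6| ≤ 274.8 N, the casting remains in static equilibrium and friction takes exactly the required value.

f ≈ 168 N (up the incline)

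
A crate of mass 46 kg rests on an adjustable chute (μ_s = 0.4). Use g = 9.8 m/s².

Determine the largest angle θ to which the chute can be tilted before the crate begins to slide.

At the slip threshold, m g sin θ = μ_s · m g cos θ, so tan θ = μ_s.
θ_max = arctan(0.4) = 21.8°.

θ_max ≈ 21.8°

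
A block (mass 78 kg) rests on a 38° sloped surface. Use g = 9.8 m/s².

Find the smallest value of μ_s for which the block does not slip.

At the slip threshold m g sin θ = μ_s m g cos θ, so μ_s,min = tan θ.
μ_s,min = tan 38° = 0.781.

μ_s,min ≈ 0.781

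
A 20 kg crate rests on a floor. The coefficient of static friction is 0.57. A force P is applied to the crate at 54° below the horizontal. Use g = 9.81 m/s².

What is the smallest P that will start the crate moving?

N = m g + P sin α (the push presses the crate into the floor).
At impending slip, P cos α = μ_s N = μ_s (m g + P sin α).
Solving: P (cos α − μ_s sin α) = μ_s m g → P = 0.57×196/(cos 54° − 0.57 sin 54°) = 112/0.1266 = 883 N.

P ≈ 883 N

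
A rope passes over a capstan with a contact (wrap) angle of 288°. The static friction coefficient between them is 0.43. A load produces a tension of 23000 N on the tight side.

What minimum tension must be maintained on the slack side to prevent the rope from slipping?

Capstan equation at impending slip: T_tight/T_slack = e^{μβ}.
β = 288° = 5.027 rad; e^{μβ} = e^{0.43×5.027} = 8.683.
T_slack = T_tight / e^{μβ} = 23000 / 8.683 = 2650 N.

T_min ≈ 2650 N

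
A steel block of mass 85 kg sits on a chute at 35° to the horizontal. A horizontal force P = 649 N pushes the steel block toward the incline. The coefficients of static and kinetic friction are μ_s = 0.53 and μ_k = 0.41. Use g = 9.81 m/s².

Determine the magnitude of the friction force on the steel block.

Normal direction: N = m g cos θ + P sin θ = 1055 N.
Along the incline, the net driving force (taking up-slope positive) is P cos θ − m g sin θ = 531.6 − 478.3 = 53.35 N, so equilibrium requires friction f = -53.35 N (down-slope).
Maximum static friction: μ_s N = 0.53 × 1055 = 559.3 N.
|f_req| = 53.35 ≤ 559.3 N → the steel block is in equilibrium; friction equals the required value.

f ≈ 53.4 N (down the incline)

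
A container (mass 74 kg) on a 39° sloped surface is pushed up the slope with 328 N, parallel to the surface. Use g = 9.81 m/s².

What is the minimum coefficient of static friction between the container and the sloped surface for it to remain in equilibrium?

μ_s,min ≈ 0.228

N = m g cos θ = 564.2 N.
Friction must make up the shortfall along the incline: f = m g sin θ − P = 456.8 − 328 = 128.8 N.
At the threshold f = μ_s N, so μ_s,min = 128.8/564.2 = 0.228.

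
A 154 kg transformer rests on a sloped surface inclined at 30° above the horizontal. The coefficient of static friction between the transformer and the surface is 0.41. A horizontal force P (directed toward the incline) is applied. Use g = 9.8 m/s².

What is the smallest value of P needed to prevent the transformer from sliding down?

The transformer tends to slide down (tan θ > μ_s), so at the point of impending slip friction acts up-slope at its limit: f = μ_s N.
Perpendicular to the incline: N = m g cos θ + P sin θ.
Along the incline: P cos θ + μ_s N = m g sin θ, i.e. P cos θ + μ_s (m g cos θ + P sin θ) = m g sin θ.
Solving, P (cos θ + μ_s sin θ) = m g (sin θ − μ_s cos θ), so P = 1510×0.1449/1.071 = 204 N.

P_min ≈ 204 N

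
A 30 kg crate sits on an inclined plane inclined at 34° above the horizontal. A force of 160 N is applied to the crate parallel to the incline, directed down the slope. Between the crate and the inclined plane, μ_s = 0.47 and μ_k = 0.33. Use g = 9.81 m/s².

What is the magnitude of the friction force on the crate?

The normal reaction is N = m g cos θ = 244 N.
Parallel to the incline, ΣF = 0 gives f = m g sin θ + P = 164.6 + 160 = 324.6 N (up-slope positive).
Maximum static friction available: μ_s N = 0.47 × 244 = 114.7 N.
|324.6| exceeds 114.7 N, so the crate slips down-slope; friction is kinetic, f = μ_k N = 0.33×244 = 80.5 N.

f ≈ 80.5 N (up the incline)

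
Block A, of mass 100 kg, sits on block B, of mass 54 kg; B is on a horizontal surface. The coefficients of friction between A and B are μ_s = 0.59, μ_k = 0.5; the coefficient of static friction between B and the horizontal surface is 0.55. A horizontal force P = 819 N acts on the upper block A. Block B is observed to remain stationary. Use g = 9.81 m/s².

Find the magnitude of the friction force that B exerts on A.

The normal force B exerts on A is simply A's weight, N₁ = 981 N.
So the A–B interface can sustain at most μ_s N₁ = 578.8 N of static friction.
Since P = 819 N > 578.8 N, A slides on B; the A–B friction is kinetic: f₁ = μ_k N₁ = 0.5×981 = 490 N.
B experiences an equal 490 N forward from A (third law). B is in equilibrium, so the floor supplies f₂ = 490 N of static friction (limit μ_s(m_A+m_B)g = 830.9 N, not exceeded).

f ≈ 490 N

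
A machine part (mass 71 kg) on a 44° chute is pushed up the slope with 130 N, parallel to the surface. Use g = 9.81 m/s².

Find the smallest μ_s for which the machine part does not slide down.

N = m g cos θ = 501 N.
Friction must make up the shortfall along the incline: f = m g sin θ − P = 483.8 − 130 = 353.8 N.
At the threshold f = μ_s N, so μ_s,min = 353.8/501 = 0.706.

μ_s,min ≈ 0.706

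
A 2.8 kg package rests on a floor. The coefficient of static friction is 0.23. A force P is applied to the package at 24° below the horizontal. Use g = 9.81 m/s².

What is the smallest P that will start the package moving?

P ≈ 7.7 N

N = m g + P sin α (the push presses the package into the floor).
At impending slip, P cos α = μ_s N = μ_s (m g + P sin α).
Solving: P (cos α − μ_s sin α) = μ_s m g → P = 0.23×27.5/(cos 24° − 0.23 sin 24°) = 6.32/0.82 = 7.7 N.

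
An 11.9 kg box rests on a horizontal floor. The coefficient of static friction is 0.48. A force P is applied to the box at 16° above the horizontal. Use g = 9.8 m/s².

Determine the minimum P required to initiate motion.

P ≈ 51.2 N

N = m g − P sin α (the pull lifts the box).
At impending slip, P cos α = μ_s N = μ_s (m g − P sin α).
Solving: P (cos α + μ_s sin α) = μ_s m g → P = 0.48×117/(cos 16° + 0.48 sin 16°) = 56/1.094 = 51.2 N.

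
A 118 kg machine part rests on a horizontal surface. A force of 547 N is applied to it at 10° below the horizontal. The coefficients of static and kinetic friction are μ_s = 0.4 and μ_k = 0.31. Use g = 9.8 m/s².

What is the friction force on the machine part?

f ≈ 388 N

Vertical equilibrium gives N = m g + P sin α = 1251 N.
Horizontally, friction must balance P cos α = 538.7 N.
μ_s N = 0.4 × 1251 = 500.6 N.
The required friction exceeds μ_s N, so the machine part moves and f = μ_k N = 388 N.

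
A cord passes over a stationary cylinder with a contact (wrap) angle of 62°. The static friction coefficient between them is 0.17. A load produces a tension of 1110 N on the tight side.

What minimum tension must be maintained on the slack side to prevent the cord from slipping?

T_min ≈ 923 N

Capstan equation at impending slip: T_tight/T_slack = e^{μβ}.
β = 62° = 1.082 rad; e^{μβ} = e^{0.17×1.082} = 1.202.
T_slack = T_tight / e^{μβ} = 1110 / 1.202 = 923 N.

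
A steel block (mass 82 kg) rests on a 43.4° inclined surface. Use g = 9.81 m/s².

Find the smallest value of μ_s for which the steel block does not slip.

μ_s,min ≈ 0.946

At the slip threshold m g sin θ = μ_s m g cos θ, so μ_s,min = tan θ.
μ_s,min = tan 43.4° = 0.946.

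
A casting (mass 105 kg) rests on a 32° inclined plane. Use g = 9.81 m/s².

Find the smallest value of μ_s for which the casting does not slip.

μ_s,min ≈ 0.625

At the slip threshold m g sin θ = μ_s m g cos θ, so μ_s,min = tan θ.
μ_s,min = tan 32° = 0.625.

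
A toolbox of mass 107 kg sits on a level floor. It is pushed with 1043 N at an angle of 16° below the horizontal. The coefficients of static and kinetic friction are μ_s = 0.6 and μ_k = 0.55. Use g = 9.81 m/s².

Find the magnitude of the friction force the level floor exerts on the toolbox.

Vertical equilibrium gives N = m g + P sin α = 1337 N.
Horizontally, friction must balance P cos α = 1003 N.
The static-friction limit is μ_s N = 802.3 N.
1003 > 802.3 N → the toolbox slides; f = μ_k N = 0.55×1337 = 735 N.

f ≈ 735 N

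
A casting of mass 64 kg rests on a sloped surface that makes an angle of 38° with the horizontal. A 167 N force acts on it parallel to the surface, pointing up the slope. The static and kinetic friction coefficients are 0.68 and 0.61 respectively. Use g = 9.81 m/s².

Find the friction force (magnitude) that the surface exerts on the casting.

Perpendicular to the surface, N = m g cos θ = 64·9.81·cos 38° = 494.7 N.
For equilibrium along the incline the friction force must supply f = m g sin θ − P = 386.5 − 167 = 219.5 N (positive meaning up-slope).
The static-friction ceiling is μ_s N = 0.68 × 494.7 = 336.4 N.
Since |219.5| ≤ 336.4 N, the casting remains in static equilibrium and friction takes exactly the required value.

f ≈ 220 N (up the incline)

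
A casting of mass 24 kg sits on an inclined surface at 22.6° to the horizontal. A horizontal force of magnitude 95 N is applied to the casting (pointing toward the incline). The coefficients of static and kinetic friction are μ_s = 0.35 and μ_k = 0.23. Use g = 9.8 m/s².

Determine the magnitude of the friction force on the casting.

Resolve perpendicular to the incline: N = m g cos θ + P sin θ = 24×9.8×cos 22.6° + 95×sin 22.6° = 253.6 N.
Parallel to the incline: P cos θ − m g sin θ = 87.7 − 90.39 = -2.681 N; the friction needed to balance this is 2.681 N acting up the slope.
Maximum static friction: μ_s N = 0.35 × 253.6 = 88.78 N.
Since 2.681 N is within the 88.78 N limit, the casting stays put and friction is exactly 2.68 N.

f ≈ 2.68 N (up the incline)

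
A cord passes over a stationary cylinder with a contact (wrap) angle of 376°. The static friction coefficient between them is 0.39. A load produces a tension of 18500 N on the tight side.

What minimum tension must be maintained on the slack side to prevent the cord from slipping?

T_min ≈ 1430 N

Capstan equation at impending slip: T_tight/T_slack = e^{μβ}.
β = 376° = 6.562 rad; e^{μβ} = e^{0.39×6.562} = 12.93.
T_slack = T_tight / e^{μβ} = 18500 / 12.93 = 1430 N.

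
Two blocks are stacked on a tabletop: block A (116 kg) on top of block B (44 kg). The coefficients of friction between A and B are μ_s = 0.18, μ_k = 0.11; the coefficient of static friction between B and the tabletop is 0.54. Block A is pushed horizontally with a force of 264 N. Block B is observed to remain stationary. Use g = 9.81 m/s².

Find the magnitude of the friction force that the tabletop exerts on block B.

Normal force at the A–B interface: N₁ = m_A g = 1138 N.
Maximum static friction on A from B: μ_s N₁ = 0.18×1138 = 204.8 N.
P = 264 N exceeds that limit, so A slips over B and the interface friction becomes kinetic: f₁ = μ_k N₁ = 0.11×1138 = 125 N.
By Newton's third law B feels 125 N forward from A. With B stationary, the floor's static friction on B balances it: f₂ = 125 N (well within μ_s(m_A+m_B)g = 847.6 N).

f ≈ 125 N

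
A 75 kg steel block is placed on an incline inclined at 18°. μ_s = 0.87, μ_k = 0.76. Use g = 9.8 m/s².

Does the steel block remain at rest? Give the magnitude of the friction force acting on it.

N = m g cos θ = 699 N.
Down-slope weight component: m g sin θ = 227 N.
μ_s N = 608 N.
227 ≤ 608 N, so it stays put; friction = 227 N.

f ≈ 227 N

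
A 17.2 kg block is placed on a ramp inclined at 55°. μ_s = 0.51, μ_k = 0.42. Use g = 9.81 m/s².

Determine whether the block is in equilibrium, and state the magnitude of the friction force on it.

N = m g cos θ = 96.8 N.
Down-slope weight component: m g sin θ = 138 N.
μ_s N = 49.4 N.
138 > 49.4 N, so it slides; kinetic friction f = μ_k N = 0.42×96.8 = 40.6 N.

f ≈ 40.6 N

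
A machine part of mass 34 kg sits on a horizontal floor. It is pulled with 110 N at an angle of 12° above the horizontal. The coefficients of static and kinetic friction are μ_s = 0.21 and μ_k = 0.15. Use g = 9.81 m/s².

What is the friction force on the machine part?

The vertical component of P reduces the normal force: N = m g − P sin α = 333.5 − 22.87 = 310.7 N.
For equilibrium, f = P cos α = 110×cos 12° = 107.6 N.
The static-friction limit is μ_s N = 65.24 N.
107.6 > 65.24 N → the machine part slides; f = μ_k N = 0.15×310.7 = 46.6 N.

f ≈ 46.6 N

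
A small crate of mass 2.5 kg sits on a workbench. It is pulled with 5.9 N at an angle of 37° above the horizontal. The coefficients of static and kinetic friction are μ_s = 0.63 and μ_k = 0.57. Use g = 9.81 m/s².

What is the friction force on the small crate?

The vertical component of P reduces the normal force: N = m g − P sin α = 24.53 − 3.551 = 20.97 N.
The horizontal driving force is P cos α = 4.712 N, so equilibrium needs friction f = 4.712 N.
μ_s N = 0.63 × 20.97 = 13.21 N.
4.712 ≤ 13.21 N → static; friction equals the required 4.71 N.

f ≈ 4.71 N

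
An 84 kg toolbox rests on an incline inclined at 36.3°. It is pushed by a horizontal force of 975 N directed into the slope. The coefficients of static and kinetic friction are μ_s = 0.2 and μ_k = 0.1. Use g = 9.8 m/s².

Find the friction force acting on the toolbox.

Normal direction: N = m g cos θ + P sin θ = 1241 N.
Parallel to the incline: P cos θ − m g sin θ = 785.8 − 487.3 = 298.4 N; the friction needed to balance this is 298.4 N acting down the slope.
Maximum static friction: μ_s N = 0.2 × 1241 = 248.1 N.
The required 298.4 N exceeds the static limit, so the toolbox slides up-slope and f = μ_k N = 0.1×1241 = 124 N.

f ≈ 124 N (down the incline)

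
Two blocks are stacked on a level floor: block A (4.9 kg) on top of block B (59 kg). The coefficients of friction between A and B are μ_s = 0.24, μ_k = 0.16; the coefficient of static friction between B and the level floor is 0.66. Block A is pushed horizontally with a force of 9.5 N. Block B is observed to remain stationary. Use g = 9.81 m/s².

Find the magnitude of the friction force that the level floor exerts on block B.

The normal force B exerts on A is simply A's weight, N₁ = 48.07 N.
So the A–B interface can sustain at most μ_s N₁ = 11.54 N of static friction.
P = 9.5 N is within that limit, so A and B move together (both at rest); the A–B friction is simply f₁ = P = 9.5 N.
B experiences an equal 9.5 N forward from A (third law). B is in equilibrium, so the floor supplies f₂ = 9.5 N of static friction (limit μ_s(m_A+m_B)g = 413.7 N, not exceeded).

f ≈ 9.5 N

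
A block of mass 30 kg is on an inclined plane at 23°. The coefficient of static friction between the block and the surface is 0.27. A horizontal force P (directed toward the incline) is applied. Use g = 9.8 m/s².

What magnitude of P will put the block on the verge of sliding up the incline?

At impending motion up the slope, friction acts down-slope at its limit: f = μ_s N.
Perpendicular to the incline: N = m g cos θ + P sin θ.
Along the incline: P cos θ = m g sin θ + μ_s N = m g sin θ + μ_s (m g cos θ + P sin θ).
Solving, P (cos θ − μ_s sin θ) = m g (sin θ + μ_s cos θ), so P = 30×9.8×(sin 23° + 0.27 cos 23°)/(cos 23° − 0.27 sin 23°) = 294×0.6393/0.815 = 231 N.

P ≈ 231 N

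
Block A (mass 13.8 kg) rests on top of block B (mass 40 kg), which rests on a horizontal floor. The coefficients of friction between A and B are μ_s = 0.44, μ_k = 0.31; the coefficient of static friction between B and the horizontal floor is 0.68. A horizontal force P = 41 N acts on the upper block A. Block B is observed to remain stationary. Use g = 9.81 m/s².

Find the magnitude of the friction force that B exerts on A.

f ≈ 41 N

Normal force at the A–B interface: N₁ = m_A g = 135.4 N.
Maximum static friction on A from B: μ_s N₁ = 0.44×135.4 = 59.57 N.
P = 41 N is within that limit, so A and B move together (both at rest); the A–B friction is simply f₁ = P = 41 N.
B experiences an equal 41 N forward from A (third law). B is in equilibrium, so the floor supplies f₂ = 41 N of static friction (limit μ_s(m_A+m_B)g = 358.9 N, not exceeded).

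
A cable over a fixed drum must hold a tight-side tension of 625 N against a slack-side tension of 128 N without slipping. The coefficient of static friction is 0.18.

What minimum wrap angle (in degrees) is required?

β_min ≈ 505°

T₂/T₁ = e^{μβ} → β = ln(T₂/T₁)/μ.
β = ln(625/128)/0.18 = 1.586/0.18 = 8.81 rad.
In degrees: β = 8.81 × 180/π = 505°.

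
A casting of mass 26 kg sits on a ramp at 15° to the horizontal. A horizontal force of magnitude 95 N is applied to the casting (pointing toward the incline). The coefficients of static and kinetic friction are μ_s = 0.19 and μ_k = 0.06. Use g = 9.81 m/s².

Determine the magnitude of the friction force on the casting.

f ≈ 25.7 N (down the incline)

The horizontal push has a component P sin θ into the surface, so N = m g cos θ + P sin θ = 246.4 + 24.59 = 271 N.
Along the incline, the net driving force (taking up-slope positive) is P cos θ − m g sin θ = 91.76 − 66.01 = 25.75 N, so equilibrium requires friction f = -25.75 N (down-slope).
The limit of static friction is μ_s N = 51.48 N.
Since 25.75 N is within the 51.48 N limit, the casting stays put and friction is exactly 25.7 N.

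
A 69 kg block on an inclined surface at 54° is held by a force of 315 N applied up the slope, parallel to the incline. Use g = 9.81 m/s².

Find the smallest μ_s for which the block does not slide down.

μ_s,min ≈ 0.585

N = m g cos θ = 397.9 N.
Friction must make up the shortfall along the incline: f = m g sin θ − P = 547.6 − 315 = 232.6 N.
At the threshold f = μ_s N, so μ_s,min = 232.6/397.9 = 0.585.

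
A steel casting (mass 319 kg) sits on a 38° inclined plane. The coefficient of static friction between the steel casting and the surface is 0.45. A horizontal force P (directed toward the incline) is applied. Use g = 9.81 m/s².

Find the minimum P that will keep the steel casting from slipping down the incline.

P_min ≈ 767 N

The steel casting tends to slide down (tan θ > μ_s), so at the point of impending slip friction acts up-slope at its limit: f = μ_s N.
Perpendicular to the incline: N = m g cos θ + P sin θ.
Along the incline: P cos θ + μ_s N = m g sin θ, i.e. P cos θ + μ_s (m g cos θ + P sin θ) = m g sin θ.
Solving, P (cos θ + μ_s sin θ) = m g (sin θ − μ_s cos θ), so P = 3130×0.2611/1.065 = 767 N.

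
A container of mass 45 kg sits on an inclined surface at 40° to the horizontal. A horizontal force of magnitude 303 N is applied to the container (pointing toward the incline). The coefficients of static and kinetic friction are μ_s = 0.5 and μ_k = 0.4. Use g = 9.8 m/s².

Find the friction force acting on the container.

f ≈ 51.4 N (up the incline)

Normal direction: N = m g cos θ + P sin θ = 532.6 N.
Parallel to the incline: P cos θ − m g sin θ = 232.1 − 283.5 = -51.36 N; the friction needed to balance this is 51.36 N acting up the slope.
Maximum static friction: μ_s N = 0.5 × 532.6 = 266.3 N.
Since 51.36 N is within the 266.3 N limit, the container stays put and friction is exactly 51.4 N.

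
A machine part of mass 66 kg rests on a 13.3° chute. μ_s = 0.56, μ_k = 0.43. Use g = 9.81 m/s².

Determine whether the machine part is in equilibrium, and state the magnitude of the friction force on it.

f ≈ 149 N

N = m g cos θ = 630 N.
Down-slope weight component: m g sin θ = 149 N.
μ_s N = 353 N.
149 ≤ 353 N, so it stays put; friction = 149 N.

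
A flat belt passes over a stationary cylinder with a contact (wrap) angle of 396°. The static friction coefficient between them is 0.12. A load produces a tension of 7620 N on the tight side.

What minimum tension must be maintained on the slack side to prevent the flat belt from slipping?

T_min ≈ 3320 N

Capstan equation at impending slip: T_tight/T_slack = e^{μβ}.
β = 396° = 6.912 rad; e^{μβ} = e^{0.12×6.912} = 2.292.
T_slack = T_tight / e^{μβ} = 7620 / 2.292 = 3320 N.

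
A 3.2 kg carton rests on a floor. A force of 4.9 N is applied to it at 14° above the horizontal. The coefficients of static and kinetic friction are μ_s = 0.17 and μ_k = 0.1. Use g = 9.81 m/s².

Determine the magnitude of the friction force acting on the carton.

f ≈ 4.75 N

N = m g − P sin α = 31.39 − 4.9×sin 14° = 30.21 N.
Horizontally, friction must balance P cos α = 4.754 N.
μ_s N = 0.17 × 30.21 = 5.135 N.
4.754 ≤ 5.135 N → static; friction equals the required 4.75 N.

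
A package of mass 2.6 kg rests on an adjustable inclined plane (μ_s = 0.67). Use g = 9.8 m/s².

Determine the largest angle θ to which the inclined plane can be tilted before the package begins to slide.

θ_max ≈ 33.8°

At the slip threshold, m g sin θ = μ_s · m g cos θ, so tan θ = μ_s.
θ_max = arctan(0.67) = 33.8°.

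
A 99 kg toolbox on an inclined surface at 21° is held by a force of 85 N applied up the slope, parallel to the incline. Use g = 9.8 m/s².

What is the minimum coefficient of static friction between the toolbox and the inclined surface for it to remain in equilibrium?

N = m g cos θ = 905.8 N.
Friction must make up the shortfall along the incline: f = m g sin θ − P = 347.7 − 85 = 262.7 N.
At the threshold f = μ_s N, so μ_s,min = 262.7/905.8 = 0.29.

μ_s,min ≈ 0.29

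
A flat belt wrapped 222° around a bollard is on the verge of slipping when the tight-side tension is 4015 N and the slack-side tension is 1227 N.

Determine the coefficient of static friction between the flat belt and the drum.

μ ≈ 0.306

T₂/T₁ = e^{μβ} → μ = ln(T₂/T₁)/β.
β = 222° = 3.875 rad.
μ = ln(4015/1227)/3.875 = ln(3.272)/3.875 = 0.306.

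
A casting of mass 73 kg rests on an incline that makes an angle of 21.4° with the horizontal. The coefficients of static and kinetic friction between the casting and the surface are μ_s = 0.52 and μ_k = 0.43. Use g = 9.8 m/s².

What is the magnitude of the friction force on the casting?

Normal force: N = m g cos θ = 73 × 9.8 × cos 21.4° = 666.1 N.
Along the slope the weight component is m g sin θ = 261 N; friction must supply exactly this, acting up-slope.
The static-friction ceiling is μ_s N = 0.52 × 666.1 = 346.4 N.
Since |261| ≤ 346.4 N, no slip — friction simply equals what equilibrium demands.

f ≈ 261 N (up the incline)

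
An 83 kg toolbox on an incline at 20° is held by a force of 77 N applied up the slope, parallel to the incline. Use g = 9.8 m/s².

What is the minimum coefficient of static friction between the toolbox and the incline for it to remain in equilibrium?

N = m g cos θ = 764.3 N.
Friction must make up the shortfall along the incline: f = m g sin θ − P = 278.2 − 77 = 201.2 N.
At the threshold f = μ_s N, so μ_s,min = 201.2/764.3 = 0.263.

μ_s,min ≈ 0.263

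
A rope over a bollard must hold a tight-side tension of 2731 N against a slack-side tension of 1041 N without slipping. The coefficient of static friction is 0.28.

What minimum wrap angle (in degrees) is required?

T₂/T₁ = e^{μβ} → β = ln(T₂/T₁)/μ.
β = ln(2731/1041)/0.28 = 0.9645/0.28 = 3.445 rad.
In degrees: β = 3.445 × 180/π = 197°.

β_min ≈ 197°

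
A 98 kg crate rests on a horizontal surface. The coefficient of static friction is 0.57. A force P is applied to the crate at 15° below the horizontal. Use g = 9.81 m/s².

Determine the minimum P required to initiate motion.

N = m g + P sin α (the push presses the crate into the horizontal surface).
At impending slip, P cos α = μ_s N = μ_s (m g + P sin α).
Solving: P (cos α − μ_s sin α) = μ_s m g → P = 0.57×961/(cos 15° − 0.57 sin 15°) = 548/0.8184 = 670 N.

P ≈ 670 N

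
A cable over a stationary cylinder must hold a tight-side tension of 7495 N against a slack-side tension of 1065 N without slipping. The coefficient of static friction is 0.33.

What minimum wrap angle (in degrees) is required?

β_min ≈ 339°

T₂/T₁ = e^{μβ} → β = ln(T₂/T₁)/μ.
β = ln(7495/1065)/0.33 = 1.951/0.33 = 5.913 rad.
In degrees: β = 5.913 × 180/π = 339°.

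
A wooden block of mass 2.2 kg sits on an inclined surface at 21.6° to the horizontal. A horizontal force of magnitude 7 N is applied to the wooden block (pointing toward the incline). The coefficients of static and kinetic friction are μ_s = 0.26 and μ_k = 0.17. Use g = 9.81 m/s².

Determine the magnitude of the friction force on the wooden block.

f ≈ 1.44 N (up the incline)

Resolve perpendicular to the incline: N = m g cos θ + P sin θ = 2.2×9.81×cos 21.6° + 7×sin 21.6° = 22.64 N.
Along the incline, the net driving force (taking up-slope positive) is P cos θ − m g sin θ = 6.508 − 7.945 = -1.436 N, so equilibrium requires friction f = 1.436 N (up-slope).
The limit of static friction is μ_s N = 5.887 N.
Since 1.436 N is within the 5.887 N limit, the wooden block stays put and friction is exactly 1.44 N.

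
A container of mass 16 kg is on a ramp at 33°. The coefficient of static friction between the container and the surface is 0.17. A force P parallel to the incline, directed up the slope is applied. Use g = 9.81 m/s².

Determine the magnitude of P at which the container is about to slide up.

P ≈ 108 N

At impending motion up the slope, friction acts down-slope at its limit: f = μ_s N.
P is parallel to the surface, so N = m g cos θ = 132 N.
Along the incline: P = m g sin θ + μ_s N = 85.5 + 0.17×132 = 108 N.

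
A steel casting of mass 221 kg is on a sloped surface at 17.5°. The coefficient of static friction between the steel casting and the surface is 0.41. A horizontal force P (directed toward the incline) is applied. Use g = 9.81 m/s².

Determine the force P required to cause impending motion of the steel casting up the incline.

P ≈ 1810 N

At impending motion up the slope, friction acts down-slope at its limit: f = μ_s N.
Perpendicular to the incline: N = m g cos θ + P sin θ.
Along the incline: P cos θ = m g sin θ + μ_s N = m g sin θ + μ_s (m g cos θ + P sin θ).
Solving, P (cos θ − μ_s sin θ) = m g (sin θ + μ_s cos θ), so P = 221×9.81×(sin 17.5° + 0.41 cos 17.5°)/(cos 17.5° − 0.41 sin 17.5°) = 2170×0.6917/0.8304 = 1810 N.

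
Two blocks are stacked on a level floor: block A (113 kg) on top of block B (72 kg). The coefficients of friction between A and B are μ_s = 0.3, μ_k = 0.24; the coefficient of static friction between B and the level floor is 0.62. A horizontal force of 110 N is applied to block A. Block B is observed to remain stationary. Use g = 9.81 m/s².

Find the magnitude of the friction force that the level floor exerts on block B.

f ≈ 110 N

Normal force at the A–B interface: N₁ = m_A g = 1109 N.
So the A–B interface can sustain at most μ_s N₁ = 332.6 N of static friction.
P = 110 N is within that limit, so A and B move together (both at rest); the A–B friction is simply f₁ = P = 110 N.
By Newton's third law B feels 110 N forward from A. With B stationary, the floor's static friction on B balances it: f₂ = 110 N (well within μ_s(m_A+m_B)g = 1125 N).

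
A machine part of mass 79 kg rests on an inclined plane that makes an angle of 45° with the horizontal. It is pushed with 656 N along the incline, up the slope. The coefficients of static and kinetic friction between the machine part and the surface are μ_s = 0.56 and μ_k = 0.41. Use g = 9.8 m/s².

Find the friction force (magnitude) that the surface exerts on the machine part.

f ≈ 109 N (down the incline)

Normal force: N = m g cos θ = 79 × 9.8 × cos 45° = 547.4 N.
The friction needed for equilibrium is m g sin θ − P = 547.4 − 656 = -108.6 N, measured positive up-slope.
Maximum static friction available: μ_s N = 0.56 × 547.4 = 306.6 N.
Since |-108.6| ≤ 306.6 N, static friction is sufficient; f equals the required value, not μ_s N.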